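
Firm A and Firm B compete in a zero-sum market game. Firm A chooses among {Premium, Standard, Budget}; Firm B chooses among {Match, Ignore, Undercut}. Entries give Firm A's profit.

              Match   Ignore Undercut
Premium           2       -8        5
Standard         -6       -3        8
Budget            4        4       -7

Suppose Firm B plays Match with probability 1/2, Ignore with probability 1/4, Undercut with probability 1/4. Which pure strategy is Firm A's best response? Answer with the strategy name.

Budget

Expected payoff of Premium: (1/2)·2 + (1/4)·(-8) + (1/4)·5 = 1/4.
Expected payoff of Standard: (1/2)·(-6) + (1/4)·(-3) + (1/4)·8 = -7/4.
Expected payoff of Budget: (1/2)·4 + (1/4)·4 + (1/4)·(-7) = 5/4.
The largest is 5/4, so Firm A's best response is Budget.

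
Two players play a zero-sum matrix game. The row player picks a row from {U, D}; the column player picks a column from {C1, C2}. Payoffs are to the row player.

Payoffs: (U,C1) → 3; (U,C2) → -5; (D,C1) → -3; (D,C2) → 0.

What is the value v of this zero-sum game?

Row minima: U → -5, D → -3; maximin = -3.
Column maxima: C1 → 3, C2 → 0; minimax = 0.
-3 ≠ 0, so there is no saddle point; optimal play is mixed.
Let the row player play U with probability p. Expected payoff against C1: 3p + (-3)(1−p) = 6p − 3; against C2: (-5)p + 0(1−p) = −5p.
Setting these equal: 6p − 3 = −5p ⇒ 11p = 3 ⇒ p = 3/11, and the value is (6)·(3/11) − 3 = -15/11.
For the column player: with q = P(C1), equating U's and D's payoffs gives 8q − 5 = −3q ⇒ q = 5/11.

-15/11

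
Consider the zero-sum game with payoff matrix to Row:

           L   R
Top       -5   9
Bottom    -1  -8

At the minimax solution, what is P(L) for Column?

Row minima: Top → -5, Bottom → -8; maximin = -5.
Column maxima: L → -1, R → 9; minimax = -1.
-5 ≠ -1, so there is no saddle point; optimal play is mixed.
Let Row play Top with probability p. Expected payoff against L: (-5)p + (-1)(1−p) = −4p − 1; against R: 9p + (-8)(1−p) = 17p − 8.
Setting these equal: −4p − 1 = 17p − 8 ⇒ −21p = -7 ⇒ p = 1/3, and the value is (-4)·(1/3) − 1 = -7/3.
For Column: with q = P(L), equating Top's and Bottom's payoffs gives −14q + 9 = 7q − 8 ⇒ q = 17/21.

17/21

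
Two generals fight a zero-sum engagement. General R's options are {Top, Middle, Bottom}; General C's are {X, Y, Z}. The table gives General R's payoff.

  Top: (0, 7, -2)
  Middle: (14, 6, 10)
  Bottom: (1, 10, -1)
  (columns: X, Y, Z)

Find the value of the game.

Row minima: Top → -2, Middle → 6, Bottom → -1; maximin = 6.
Column maxima: X → 14, Y → 10, Z → 10; minimax = 10.
6 ≠ 10, so there is no saddle point; optimal play is mixed.
Top is strictly dominated by Bottom, so General R never plays it.
X is strictly dominated by Z (it gives General R strictly more in every row), so General C never plays it.
On the remaining 2×2 (Middle, Bottom vs Y, Z):
Let General R play Middle with probability p. Expected payoff against Y: 6p + 10(1−p) = −4p + 10; against Z: 10p + (-1)(1−p) = 11p − 1.
Setting these equal: −4p + 10 = 11p − 1 ⇒ −15p = -11 ⇒ p = 11/15, and the value is (-4)·(11/15) + 10 = 106/15.
For General C: with q = P(Y), equating Middle's and Bottom's payoffs gives −4q + 10 = 11q − 1 ⇒ q = 11/15.

106/15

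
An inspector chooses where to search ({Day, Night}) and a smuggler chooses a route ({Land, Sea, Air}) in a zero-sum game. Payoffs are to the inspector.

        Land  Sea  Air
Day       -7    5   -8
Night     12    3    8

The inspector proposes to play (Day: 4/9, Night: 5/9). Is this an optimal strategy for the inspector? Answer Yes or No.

Against Land this mix gives (4/9)·(-7) + (5/9)·12 = 32/9.
Against Sea this mix gives (4/9)·5 + (5/9)·3 = 35/9.
Against Air this mix gives (4/9)·(-8) + (5/9)·8 = 8/9.
The smuggler will play Air, holding the inspector to 8/9. Shifting weight toward the row that does better against Air would raise this floor (the equalizing mix achieves 32/9 against both Air and Sea), so the proposed strategy is not optimal.

No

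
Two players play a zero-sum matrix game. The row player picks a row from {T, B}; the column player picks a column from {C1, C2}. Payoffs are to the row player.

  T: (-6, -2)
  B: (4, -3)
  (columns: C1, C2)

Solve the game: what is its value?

Row minima: T → -6, B → -3; maximin = -3.
Column maxima: C1 → 4, C2 → -2; minimax = -2.
-3 ≠ -2, so there is no saddle point; optimal play is mixed.
Let the row player play T with probability p. Expected payoff against C1: (-6)p + 4(1−p) = −10p + 4; against C2: (-2)p + (-3)(1−p) = p − 3.
Setting these equal: −10p + 4 = p − 3 ⇒ −11p = -7 ⇒ p = 7/11, and the value is (-10)·(7/11) + 4 = -26/11.
For the column player: with q = P(C1), equating T's and B's payoffs gives −4q − 2 = 7q − 3 ⇒ q = 1/11.

-26/11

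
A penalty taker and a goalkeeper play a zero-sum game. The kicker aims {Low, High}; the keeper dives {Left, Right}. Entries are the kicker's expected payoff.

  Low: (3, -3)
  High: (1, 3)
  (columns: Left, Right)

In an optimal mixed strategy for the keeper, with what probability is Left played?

Row minima: Low → -3, High → 1; maximin = 1.
Column maxima: Left → 3, Right → 3; minimax = 3.
1 ≠ 3, so there is no saddle point; optimal play is mixed.
Let the kicker play Low with probability p. Expected payoff against Left: 3p + 1(1−p) = 2p + 1; against Right: (-3)p + 3(1−p) = −6p + 3.
Setting these equal: 2p + 1 = −6p + 3 ⇒ 8p = 2 ⇒ p = 1/4, and the value is (2)·(1/4) + 1 = 3/2.
For the keeper: with q = P(Left), equating Low's and High's payoffs gives 6q − 3 = −2q + 3 ⇒ q = 3/4.

3/4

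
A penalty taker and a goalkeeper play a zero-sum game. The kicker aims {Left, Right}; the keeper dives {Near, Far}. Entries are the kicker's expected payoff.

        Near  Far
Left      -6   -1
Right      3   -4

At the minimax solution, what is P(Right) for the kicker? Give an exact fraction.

Row minima: Left → -6, Right → -4; maximin = -4.
Column maxima: Near → 3, Far → -1; minimax = -1.
-4 ≠ -1, so there is no saddle point; optimal play is mixed.
Let the kicker play Left with probability p. Expected payoff against Near: (-6)p + 3(1−p) = −9p + 3; against Far: (-1)p + (-4)(1−p) = 3p − 4.
Setting these equal: −9p + 3 = 3p − 4 ⇒ −12p = -7 ⇒ p = 7/12, and the value is (-9)·(7/12) + 3 = -9/4.
For the keeper: with q = P(Near), equating Left's and Right's payoffs gives −5q − 1 = 7q − 4 ⇒ q = 1/4.

5/12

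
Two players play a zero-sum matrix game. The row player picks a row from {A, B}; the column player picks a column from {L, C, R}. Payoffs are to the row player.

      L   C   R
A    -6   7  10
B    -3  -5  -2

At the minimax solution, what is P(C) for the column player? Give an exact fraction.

Row minima: A → -6, B → -5; maximin = -5.
Column maxima: L → -3, C → 7, R → 10; minimax = -3.
-5 ≠ -3, so there is no saddle point; optimal play is mixed.
R is strictly dominated by L (it gives the row player strictly more in every row), so the column player never plays it.
On the remaining 2×2 (A, B vs L, C):
Let the row player play A with probability p. Expected payoff against L: (-6)p + (-3)(1−p) = −3p − 3; against C: 7p + (-5)(1−p) = 12p − 5.
Setting these equal: −3p − 3 = 12p − 5 ⇒ −15p = -2 ⇒ p = 2/15, and the value is (-3)·(2/15) − 3 = -17/5.
For the column player: with q = P(L), equating A's and B's payoffs gives −13q + 7 = 2q − 5 ⇒ q = 4/5.

1/5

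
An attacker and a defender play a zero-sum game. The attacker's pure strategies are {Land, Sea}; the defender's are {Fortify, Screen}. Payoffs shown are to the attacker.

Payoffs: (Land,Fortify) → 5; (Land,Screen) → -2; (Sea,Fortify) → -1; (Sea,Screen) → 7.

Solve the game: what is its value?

11/5

Row minima: Land → -2, Sea → -1; maximin = -1.
Column maxima: Fortify → 5, Screen → 7; minimax = 5.
-1 ≠ 5, so there is no saddle point; optimal play is mixed.
Let the attacker play Land with probability p. Expected payoff against Fortify: 5p + (-1)(1−p) = 6p − 1; against Screen: (-2)p + 7(1−p) = −9p + 7.
Setting these equal: 6p − 1 = −9p + 7 ⇒ 15p = 8 ⇒ p = 8/15, and the value is (6)·(8/15) − 1 = 11/5.
For the defender: with q = P(Fortify), equating Land's and Sea's payoffs gives 7q − 2 = −8q + 7 ⇒ q = 3/5.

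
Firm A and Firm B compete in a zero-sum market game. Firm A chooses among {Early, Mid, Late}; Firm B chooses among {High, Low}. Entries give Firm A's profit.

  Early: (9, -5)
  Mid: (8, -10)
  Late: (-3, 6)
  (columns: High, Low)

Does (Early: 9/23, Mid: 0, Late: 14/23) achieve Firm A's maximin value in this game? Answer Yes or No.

Yes

Against High this mix gives (9/23)·9 + (14/23)·(-3) = 39/23.
Against Low this mix gives (9/23)·(-5) + (14/23)·6 = 39/23.
All of Firm B's active replies (High, Low) yield 39/23, and no column does worse for Firm A. The mix makes Firm B indifferent and guarantees 39/23, so it is optimal.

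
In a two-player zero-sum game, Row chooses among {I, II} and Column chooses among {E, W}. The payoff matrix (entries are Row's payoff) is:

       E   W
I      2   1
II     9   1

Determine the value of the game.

1

Row minima: I → 1, II → 1; maximin = 1.
Column maxima: E → 9, W → 1; minimax = 1.
Since maximin = minimax = 1, there is a saddle point and the value is 1.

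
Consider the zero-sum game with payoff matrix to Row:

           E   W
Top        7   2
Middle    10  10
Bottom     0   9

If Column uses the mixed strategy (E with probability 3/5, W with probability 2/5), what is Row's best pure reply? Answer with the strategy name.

Middle

Expected payoff of Top: (3/5)·7 + (2/5)·2 = 5.
Expected payoff of Middle: (3/5)·10 + (2/5)·10 = 10.
Expected payoff of Bottom: (3/5)·0 + (2/5)·9 = 18/5.
The largest is 10, so Row's best response is Middle.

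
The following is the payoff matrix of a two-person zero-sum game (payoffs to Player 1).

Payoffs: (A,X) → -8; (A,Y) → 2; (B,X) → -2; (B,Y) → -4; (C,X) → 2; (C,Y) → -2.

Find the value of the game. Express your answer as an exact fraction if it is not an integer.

Row minima: A → -8, B → -4, C → -2; maximin = -2.
Column maxima: X → 2, Y → 2; minimax = 2.
-2 ≠ 2, so there is no saddle point; optimal play is mixed.
B is strictly dominated by C, so Player 1 never plays it.
On the remaining 2×2 (A, C vs X, Y):
Let Player 1 play A with probability p. Expected payoff against X: (-8)p + 2(1−p) = −10p + 2; against Y: 2p + (-2)(1−p) = 4p − 2.
Setting these equal: −10p + 2 = 4p − 2 ⇒ −14p = -4 ⇒ p = 2/7, and the value is (-10)·(2/7) + 2 = -6/7.
For Player 2: with q = P(X), equating A's and C's payoffs gives −10q + 2 = 4q − 2 ⇒ q = 2/7.

-6/7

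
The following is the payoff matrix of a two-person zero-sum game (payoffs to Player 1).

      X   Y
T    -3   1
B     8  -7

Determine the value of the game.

Row minima: T → -3, B → -7; maximin = -3.
Column maxima: X → 8, Y → 1; minimax = 1.
-3 ≠ 1, so there is no saddle point; optimal play is mixed.
Let Player 1 play T with probability p. Expected payoff against X: (-3)p + 8(1−p) = −11p + 8; against Y: 1p + (-7)(1−p) = 8p − 7.
Setting these equal: −11p + 8 = 8p − 7 ⇒ −19p = -15 ⇒ p = 15/19, and the value is (-11)·(15/19) + 8 = -13/19.
For Player 2: with q = P(X), equating T's and B's payoffs gives −4q + 1 = 15q − 7 ⇒ q = 8/19.

-13/19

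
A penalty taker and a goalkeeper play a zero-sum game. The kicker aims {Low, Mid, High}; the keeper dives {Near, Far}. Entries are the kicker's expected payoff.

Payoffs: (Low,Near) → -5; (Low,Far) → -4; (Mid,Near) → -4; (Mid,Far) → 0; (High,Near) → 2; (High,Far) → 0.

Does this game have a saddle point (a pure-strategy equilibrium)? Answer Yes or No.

Yes

Row minima: Low → -5, Mid → -4, High → 0; maximin = 0.
Column maxima: Near → 2, Far → 0; minimax = 0.
maximin = minimax = 0, so a saddle point exists.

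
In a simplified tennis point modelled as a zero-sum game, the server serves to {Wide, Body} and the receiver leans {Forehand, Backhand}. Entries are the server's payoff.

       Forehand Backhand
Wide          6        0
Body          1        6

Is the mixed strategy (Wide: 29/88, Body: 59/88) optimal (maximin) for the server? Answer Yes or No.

Against Forehand this mix gives (29/88)·6 + (59/88)·1 = 233/88.
Against Backhand this mix gives (29/88)·0 + (59/88)·6 = 177/44.
The receiver will play Forehand, holding the server to 233/88. Shifting weight toward the row that does better against Forehand would raise this floor (the equalizing mix achieves 36/11 against both Forehand and Backhand), so the proposed strategy is not optimal.

No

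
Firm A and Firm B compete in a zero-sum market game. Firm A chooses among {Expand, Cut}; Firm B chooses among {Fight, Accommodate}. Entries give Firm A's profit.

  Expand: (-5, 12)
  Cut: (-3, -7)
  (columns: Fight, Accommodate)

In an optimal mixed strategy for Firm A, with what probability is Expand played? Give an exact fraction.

Row minima: Expand → -5, Cut → -7; maximin = -5.
Column maxima: Fight → -3, Accommodate → 12; minimax = -3.
-5 ≠ -3, so there is no saddle point; optimal play is mixed.
Let Firm A play Expand with probability p. Expected payoff against Fight: (-5)p + (-3)(1−p) = −2p − 3; against Accommodate: 12p + (-7)(1−p) = 19p − 7.
Setting these equal: −2p − 3 = 19p − 7 ⇒ −21p = -4 ⇒ p = 4/21, and the value is (-2)·(4/21) − 3 = -71/21.
For Firm B: with q = P(Fight), equating Expand's and Cut's payoffs gives −17q + 12 = 4q − 7 ⇒ q = 19/21.

4/21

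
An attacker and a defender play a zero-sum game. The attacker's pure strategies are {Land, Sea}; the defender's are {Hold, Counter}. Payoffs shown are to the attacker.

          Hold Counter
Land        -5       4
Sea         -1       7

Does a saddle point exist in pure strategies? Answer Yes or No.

Row minima: Land → -5, Sea → -1; maximin = -1.
Column maxima: Hold → -1, Counter → 7; minimax = -1.
maximin = minimax = -1, so a saddle point exists.

Yes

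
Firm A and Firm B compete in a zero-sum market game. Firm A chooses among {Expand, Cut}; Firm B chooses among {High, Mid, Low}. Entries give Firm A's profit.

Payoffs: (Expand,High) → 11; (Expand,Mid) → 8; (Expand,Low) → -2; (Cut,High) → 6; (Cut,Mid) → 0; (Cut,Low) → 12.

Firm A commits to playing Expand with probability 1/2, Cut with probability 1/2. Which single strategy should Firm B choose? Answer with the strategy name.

Mid

If Firm B plays High, Firm A's expected payoff is (1/2)·11 + (1/2)·6 = 17/2.
If Firm B plays Mid, Firm A's expected payoff is (1/2)·8 + (1/2)·0 = 4.
If Firm B plays Low, Firm A's expected payoff is (1/2)·(-2) + (1/2)·12 = 5.
Firm B minimizes Firm A's payoff; the smallest is 4, so the best response is Mid.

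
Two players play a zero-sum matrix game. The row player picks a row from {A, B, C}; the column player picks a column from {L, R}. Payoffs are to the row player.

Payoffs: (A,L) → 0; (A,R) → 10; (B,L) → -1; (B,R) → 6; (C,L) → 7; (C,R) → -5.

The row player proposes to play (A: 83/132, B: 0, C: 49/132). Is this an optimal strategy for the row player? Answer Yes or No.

Against L this mix gives (83/132)·0 + (49/132)·7 = 343/132.
Against R this mix gives (83/132)·10 + (49/132)·(-5) = 195/44.
The column player will play L, holding the row player to 343/132. Shifting weight toward the row that does better against L would raise this floor (the equalizing mix achieves 35/11 against both L and R), so the proposed strategy is not optimal.

No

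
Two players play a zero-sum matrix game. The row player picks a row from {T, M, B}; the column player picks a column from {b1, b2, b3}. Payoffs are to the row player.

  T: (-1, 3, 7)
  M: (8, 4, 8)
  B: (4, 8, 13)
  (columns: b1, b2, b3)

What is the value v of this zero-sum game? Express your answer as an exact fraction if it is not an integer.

6

Row minima: T → -1, M → 4, B → 4; maximin = 4.
Column maxima: b1 → 8, b2 → 8, b3 → 13; minimax = 8.
4 ≠ 8, so there is no saddle point; optimal play is mixed.
T is strictly dominated by M, so the row player never plays it.
b3 is strictly dominated by b2 (it gives the row player strictly more in every row), so the column player never plays it.
On the remaining 2×2 (M, B vs b1, b2):
Let the row player play M with probability p. Expected payoff against b1: 8p + 4(1−p) = 4p + 4; against b2: 4p + 8(1−p) = −4p + 8.
Setting these equal: 4p + 4 = −4p + 8 ⇒ 8p = 4 ⇒ p = 1/2, and the value is (4)·(1/2) + 4 = 6.
For the column player: with q = P(b1), equating M's and B's payoffs gives 4q + 4 = −4q + 8 ⇒ q = 1/2.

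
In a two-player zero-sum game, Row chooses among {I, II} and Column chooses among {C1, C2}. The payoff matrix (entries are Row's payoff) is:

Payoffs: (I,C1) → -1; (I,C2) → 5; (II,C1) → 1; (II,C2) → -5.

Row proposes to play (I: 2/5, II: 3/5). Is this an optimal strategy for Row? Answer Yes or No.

Against C1 this mix gives (2/5)·(-1) + (3/5)·1 = 1/5.
Against C2 this mix gives (2/5)·5 + (3/5)·(-5) = -1.
Column will play C2, holding Row to -1. Shifting weight toward the row that does better against C2 would raise this floor (the equalizing mix achieves 0 against both C2 and C1), so the proposed strategy is not optimal.

No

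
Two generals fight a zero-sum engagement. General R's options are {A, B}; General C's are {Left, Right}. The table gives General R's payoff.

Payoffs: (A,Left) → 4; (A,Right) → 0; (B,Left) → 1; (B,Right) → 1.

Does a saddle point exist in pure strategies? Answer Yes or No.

Row minima: A → 0, B → 1; maximin = 1.
Column maxima: Left → 4, Right → 1; minimax = 1.
maximin = minimax = 1, so a saddle point exists.

Yes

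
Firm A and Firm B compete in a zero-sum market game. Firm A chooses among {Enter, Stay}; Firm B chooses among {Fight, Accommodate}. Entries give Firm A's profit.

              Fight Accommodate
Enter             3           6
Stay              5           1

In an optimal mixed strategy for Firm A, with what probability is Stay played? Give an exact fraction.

Row minima: Enter → 3, Stay → 1; maximin = 3.
Column maxima: Fight → 5, Accommodate → 6; minimax = 5.
3 ≠ 5, so there is no saddle point; optimal play is mixed.
Let Firm A play Enter with probability p. Expected payoff against Fight: 3p + 5(1−p) = −2p + 5; against Accommodate: 6p + 1(1−p) = 5p + 1.
Setting these equal: −2p + 5 = 5p + 1 ⇒ −7p = -4 ⇒ p = 4/7, and the value is (-2)·(4/7) + 5 = 27/7.
For Firm B: with q = P(Fight), equating Enter's and Stay's payoffs gives −3q + 6 = 4q + 1 ⇒ q = 5/7.

3/7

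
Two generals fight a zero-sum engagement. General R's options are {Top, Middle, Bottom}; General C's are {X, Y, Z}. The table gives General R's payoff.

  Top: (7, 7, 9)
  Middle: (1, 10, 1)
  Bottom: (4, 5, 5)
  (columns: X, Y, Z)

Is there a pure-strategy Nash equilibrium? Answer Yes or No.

Yes

Row minima: Top → 7, Middle → 1, Bottom → 4; maximin = 7.
Column maxima: X → 7, Y → 10, Z → 9; minimax = 7.
maximin = minimax = 7, so a saddle point exists.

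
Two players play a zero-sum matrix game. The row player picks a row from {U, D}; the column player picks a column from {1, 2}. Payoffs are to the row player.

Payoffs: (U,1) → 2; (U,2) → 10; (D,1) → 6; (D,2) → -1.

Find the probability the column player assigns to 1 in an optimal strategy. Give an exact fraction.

Row minima: U → 2, D → -1; maximin = 2.
Column maxima: 1 → 6, 2 → 10; minimax = 6.
2 ≠ 6, so there is no saddle point; optimal play is mixed.
Let the row player play U with probability p. Expected payoff against 1: 2p + 6(1−p) = −4p + 6; against 2: 10p + (-1)(1−p) = 11p − 1.
Setting these equal: −4p + 6 = 11p − 1 ⇒ −15p = -7 ⇒ p = 7/15, and the value is (-4)·(7/15) + 6 = 62/15.
For the column player: with q = P(1), equating U's and D's payoffs gives −8q + 10 = 7q − 1 ⇒ q = 11/15.

11/15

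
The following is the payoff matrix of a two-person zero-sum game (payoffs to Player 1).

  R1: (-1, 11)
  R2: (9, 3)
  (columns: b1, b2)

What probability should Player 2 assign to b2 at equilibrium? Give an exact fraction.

Row minima: R1 → -1, R2 → 3; maximin = 3.
Column maxima: b1 → 9, b2 → 11; minimax = 9.
3 ≠ 9, so there is no saddle point; optimal play is mixed.
Let Player 1 play R1 with probability p. Expected payoff against b1: (-1)p + 9(1−p) = −10p + 9; against b2: 11p + 3(1−p) = 8p + 3.
Setting these equal: −10p + 9 = 8p + 3 ⇒ −18p = -6 ⇒ p = 1/3, and the value is (-10)·(1/3) + 9 = 17/3.
For Player 2: with q = P(b1), equating R1's and R2's payoffs gives −12q + 11 = 6q + 3 ⇒ q = 4/9.

5/9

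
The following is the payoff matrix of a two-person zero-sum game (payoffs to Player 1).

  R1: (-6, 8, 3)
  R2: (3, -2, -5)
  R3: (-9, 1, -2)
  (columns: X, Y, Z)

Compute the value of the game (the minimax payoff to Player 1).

Row minima: R1 → -6, R2 → -5, R3 → -9; maximin = -5.
Column maxima: X → 3, Y → 8, Z → 3; minimax = 3.
-5 ≠ 3, so there is no saddle point; optimal play is mixed.
R3 is strictly dominated by R1, so Player 1 never plays it.
Y is strictly dominated by Z (it gives Player 1 strictly more in every row), so Player 2 never plays it.
On the remaining 2×2 (R1, R2 vs X, Z):
Let Player 1 play R1 with probability p. Expected payoff against X: (-6)p + 3(1−p) = −9p + 3; against Z: 3p + (-5)(1−p) = 8p − 5.
Setting these equal: −9p + 3 = 8p − 5 ⇒ −17p = -8 ⇒ p = 8/17, and the value is (-9)·(8/17) + 3 = -21/17.
For Player 2: with q = P(X), equating R1's and R2's payoffs gives −9q + 3 = 8q − 5 ⇒ q = 8/17.

-21/17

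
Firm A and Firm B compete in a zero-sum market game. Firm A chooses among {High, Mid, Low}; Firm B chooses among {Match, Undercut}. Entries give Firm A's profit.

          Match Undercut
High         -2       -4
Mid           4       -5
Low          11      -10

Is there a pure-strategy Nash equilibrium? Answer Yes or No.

Yes

Row minima: High → -4, Mid → -5, Low → -10; maximin = -4.
Column maxima: Match → 11, Undercut → -4; minimax = -4.
maximin = minimax = -4, so a saddle point exists.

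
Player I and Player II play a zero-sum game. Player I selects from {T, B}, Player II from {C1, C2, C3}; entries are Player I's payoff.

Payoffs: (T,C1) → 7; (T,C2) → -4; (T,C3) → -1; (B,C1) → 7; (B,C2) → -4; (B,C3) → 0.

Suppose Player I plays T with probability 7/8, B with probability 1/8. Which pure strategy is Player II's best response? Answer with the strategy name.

If Player II plays C1, Player I's expected payoff is (7/8)·7 + (1/8)·7 = 7.
If Player II plays C2, Player I's expected payoff is (7/8)·(-4) + (1/8)·(-4) = -4.
If Player II plays C3, Player I's expected payoff is (7/8)·(-1) + (1/8)·0 = -7/8.
Player II minimizes Player I's payoff; the smallest is -4, so the best response is C2.

C2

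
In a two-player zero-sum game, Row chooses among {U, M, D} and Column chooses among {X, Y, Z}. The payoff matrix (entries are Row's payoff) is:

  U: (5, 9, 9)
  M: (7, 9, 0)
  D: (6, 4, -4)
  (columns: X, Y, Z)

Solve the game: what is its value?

Row minima: U → 5, M → 0, D → -4; maximin = 5.
Column maxima: X → 7, Y → 9, Z → 9; minimax = 7.
5 ≠ 7, so there is no saddle point; optimal play is mixed.
D is strictly dominated by M, so Row never plays it.
With D eliminated, Y is strictly dominated by X (it gives Row strictly more in every remaining row), so Column never plays it.
On the remaining 2×2 (U, M vs X, Z):
Let Row play U with probability p. Expected payoff against X: 5p + 7(1−p) = −2p + 7; against Z: 9p + 0(1−p) = 9p.
Setting these equal: −2p + 7 = 9p ⇒ −11p = -7 ⇒ p = 7/11, and the value is (-2)·(7/11) + 7 = 63/11.
For Column: with q = P(X), equating U's and M's payoffs gives −4q + 9 = 7q ⇒ q = 9/11.

63/11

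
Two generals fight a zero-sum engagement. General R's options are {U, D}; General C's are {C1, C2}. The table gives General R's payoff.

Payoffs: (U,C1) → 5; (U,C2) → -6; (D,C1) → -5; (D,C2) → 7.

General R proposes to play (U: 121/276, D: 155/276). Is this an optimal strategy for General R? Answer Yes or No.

No

Against C1 this mix gives (121/276)·5 + (155/276)·(-5) = -85/138.
Against C2 this mix gives (121/276)·(-6) + (155/276)·7 = 359/276.
General C will play C1, holding General R to -85/138. Shifting weight toward the row that does better against C1 would raise this floor (the equalizing mix achieves 5/23 against both C1 and C2), so the proposed strategy is not optimal.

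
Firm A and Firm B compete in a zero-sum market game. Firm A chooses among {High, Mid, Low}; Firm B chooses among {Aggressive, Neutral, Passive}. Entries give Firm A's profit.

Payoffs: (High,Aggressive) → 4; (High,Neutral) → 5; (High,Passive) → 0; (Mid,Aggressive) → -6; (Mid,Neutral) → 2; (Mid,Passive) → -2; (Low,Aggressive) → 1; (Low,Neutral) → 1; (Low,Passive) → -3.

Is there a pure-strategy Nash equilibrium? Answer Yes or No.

Yes

Row minima: High → 0, Mid → -6, Low → -3; maximin = 0.
Column maxima: Aggressive → 4, Neutral → 5, Passive → 0; minimax = 0.
maximin = minimax = 0, so a saddle point exists.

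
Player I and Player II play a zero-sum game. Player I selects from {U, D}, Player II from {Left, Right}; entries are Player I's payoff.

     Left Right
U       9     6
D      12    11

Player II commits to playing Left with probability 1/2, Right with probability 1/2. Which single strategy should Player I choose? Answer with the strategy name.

D

Expected payoff of U: (1/2)·9 + (1/2)·6 = 15/2.
Expected payoff of D: (1/2)·12 + (1/2)·11 = 23/2.
The largest is 23/2, so Player I's best response is D.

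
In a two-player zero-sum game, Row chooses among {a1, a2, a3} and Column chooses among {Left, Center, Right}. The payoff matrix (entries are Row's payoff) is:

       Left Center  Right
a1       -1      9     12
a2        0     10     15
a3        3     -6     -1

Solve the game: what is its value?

Row minima: a1 → -1, a2 → 0, a3 → -6; maximin = 0.
Column maxima: Left → 3, Center → 10, Right → 15; minimax = 3.
0 ≠ 3, so there is no saddle point; optimal play is mixed.
a1 is strictly dominated by a2, so Row never plays it.
Right is strictly dominated by Center (it gives Row strictly more in every row), so Column never plays it.
On the remaining 2×2 (a2, a3 vs Left, Center):
Let Row play a2 with probability p. Expected payoff against Left: 0p + 3(1−p) = −3p + 3; against Center: 10p + (-6)(1−p) = 16p − 6.
Setting these equal: −3p + 3 = 16p − 6 ⇒ −19p = -9 ⇒ p = 9/19, and the value is (-3)·(9/19) + 3 = 30/19.
For Column: with q = P(Left), equating a2's and a3's payoffs gives −10q + 10 = 9q − 6 ⇒ q = 16/19.

30/19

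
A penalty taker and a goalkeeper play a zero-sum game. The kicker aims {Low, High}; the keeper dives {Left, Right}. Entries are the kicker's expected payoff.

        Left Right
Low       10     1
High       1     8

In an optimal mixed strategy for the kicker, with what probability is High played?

Row minima: Low → 1, High → 1; maximin = 1.
Column maxima: Left → 10, Right → 8; minimax = 8.
1 ≠ 8, so there is no saddle point; optimal play is mixed.
Let the kicker play Low with probability p. Expected payoff against Left: 10p + 1(1−p) = 9p + 1; against Right: 1p + 8(1−p) = −7p + 8.
Setting these equal: 9p + 1 = −7p + 8 ⇒ 16p = 7 ⇒ p = 7/16, and the value is (9)·(7/16) + 1 = 79/16.
For the keeper: with q = P(Left), equating Low's and High's payoffs gives 9q + 1 = −7q + 8 ⇒ q = 7/16.

9/16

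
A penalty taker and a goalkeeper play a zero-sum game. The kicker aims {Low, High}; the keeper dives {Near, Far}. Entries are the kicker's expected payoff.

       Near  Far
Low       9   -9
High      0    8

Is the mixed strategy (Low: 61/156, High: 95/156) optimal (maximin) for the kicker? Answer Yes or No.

No

Against Near this mix gives (61/156)·9 + (95/156)·0 = 183/52.
Against Far this mix gives (61/156)·(-9) + (95/156)·8 = 211/156.
The keeper will play Far, holding the kicker to 211/156. Shifting weight toward the row that does better against Far would raise this floor (the equalizing mix achieves 36/13 against both Far and Near), so the proposed strategy is not optimal.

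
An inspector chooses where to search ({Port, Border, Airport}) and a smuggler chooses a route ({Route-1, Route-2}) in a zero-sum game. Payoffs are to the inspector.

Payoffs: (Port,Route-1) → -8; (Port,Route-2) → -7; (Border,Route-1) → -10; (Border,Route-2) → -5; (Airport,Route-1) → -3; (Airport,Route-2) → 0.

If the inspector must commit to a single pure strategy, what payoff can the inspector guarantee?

Row minima: Port → -8, Border → -10, Airport → -3.
The best of these is -3.

-3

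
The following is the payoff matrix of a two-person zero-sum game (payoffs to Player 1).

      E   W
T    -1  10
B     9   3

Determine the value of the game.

Row minima: T → -1, B → 3; maximin = 3.
Column maxima: E → 9, W → 10; minimax = 9.
3 ≠ 9, so there is no saddle point; optimal play is mixed.
Let Player 1 play T with probability p. Expected payoff against E: (-1)p + 9(1−p) = −10p + 9; against W: 10p + 3(1−p) = 7p + 3.
Setting these equal: −10p + 9 = 7p + 3 ⇒ −17p = -6 ⇒ p = 6/17, and the value is (-10)·(6/17) + 9 = 93/17.
For Player 2: with q = P(E), equating T's and B's payoffs gives −11q + 10 = 6q + 3 ⇒ q = 7/17.

93/17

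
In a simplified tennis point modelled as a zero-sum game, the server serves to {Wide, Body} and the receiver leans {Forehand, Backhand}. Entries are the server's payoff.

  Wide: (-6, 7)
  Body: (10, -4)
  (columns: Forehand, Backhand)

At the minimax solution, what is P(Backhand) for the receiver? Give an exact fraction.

Row minima: Wide → -6, Body → -4; maximin = -4.
Column maxima: Forehand → 10, Backhand → 7; minimax = 7.
-4 ≠ 7, so there is no saddle point; optimal play is mixed.
Let the server play Wide with probability p. Expected payoff against Forehand: (-6)p + 10(1−p) = −16p + 10; against Backhand: 7p + (-4)(1−p) = 11p − 4.
Setting these equal: −16p + 10 = 11p − 4 ⇒ −27p = -14 ⇒ p = 14/27, and the value is (-16)·(14/27) + 10 = 46/27.
For the receiver: with q = P(Forehand), equating Wide's and Body's payoffs gives −13q + 7 = 14q − 4 ⇒ q = 11/27.

16/27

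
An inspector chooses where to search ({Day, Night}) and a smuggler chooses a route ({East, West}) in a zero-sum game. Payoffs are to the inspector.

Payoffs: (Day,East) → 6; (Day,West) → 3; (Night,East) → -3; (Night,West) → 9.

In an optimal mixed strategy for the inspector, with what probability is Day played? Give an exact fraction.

Row minima: Day → 3, Night → -3; maximin = 3.
Column maxima: East → 6, West → 9; minimax = 6.
3 ≠ 6, so there is no saddle point; optimal play is mixed.
Let the inspector play Day with probability p. Expected payoff against East: 6p + (-3)(1−p) = 9p − 3; against West: 3p + 9(1−p) = −6p + 9.
Setting these equal: 9p − 3 = −6p + 9 ⇒ 15p = 12 ⇒ p = 4/5, and the value is (9)·(4/5) − 3 = 21/5.
For the smuggler: with q = P(East), equating Day's and Night's payoffs gives 3q + 3 = −12q + 9 ⇒ q = 2/5.

4/5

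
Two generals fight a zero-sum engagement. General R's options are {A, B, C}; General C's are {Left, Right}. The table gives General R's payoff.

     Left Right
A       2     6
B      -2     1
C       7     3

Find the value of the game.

9/2

Row minima: A → 2, B → -2, C → 3; maximin = 3.
Column maxima: Left → 7, Right → 6; minimax = 6.
3 ≠ 6, so there is no saddle point; optimal play is mixed.
B is strictly dominated by A, so General R never plays it.
On the remaining 2×2 (A, C vs Left, Right):
Let General R play A with probability p. Expected payoff against Left: 2p + 7(1−p) = −5p + 7; against Right: 6p + 3(1−p) = 3p + 3.
Setting these equal: −5p + 7 = 3p + 3 ⇒ −8p = -4 ⇒ p = 1/2, and the value is (-5)·(1/2) + 7 = 9/2.
For General C: with q = P(Left), equating A's and C's payoffs gives −4q + 6 = 4q + 3 ⇒ q = 3/8.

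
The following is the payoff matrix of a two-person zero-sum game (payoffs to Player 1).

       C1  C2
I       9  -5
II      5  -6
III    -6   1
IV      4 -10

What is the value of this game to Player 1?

Row minima: I → -5, II → -6, III → -6, IV → -10; maximin = -5.
Column maxima: C1 → 9, C2 → 1; minimax = 1.
-5 ≠ 1, so there is no saddle point; optimal play is mixed.
II is strictly dominated by I, so Player 1 never plays it.
IV is strictly dominated by I, so Player 1 never plays it.
On the remaining 2×2 (I, III vs C1, C2):
Let Player 1 play I with probability p. Expected payoff against C1: 9p + (-6)(1−p) = 15p − 6; against C2: (-5)p + 1(1−p) = −6p + 1.
Setting these equal: 15p − 6 = −6p + 1 ⇒ 21p = 7 ⇒ p = 1/3, and the value is (15)·(1/3) − 6 = -1.
For Player 2: with q = P(C1), equating I's and III's payoffs gives 14q − 5 = −7q + 1 ⇒ q = 2/7.

-1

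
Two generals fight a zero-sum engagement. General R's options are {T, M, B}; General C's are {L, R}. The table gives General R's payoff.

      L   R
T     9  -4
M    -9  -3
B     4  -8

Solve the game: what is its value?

Row minima: T → -4, M → -9, B → -8; maximin = -4.
Column maxima: L → 9, R → -3; minimax = -3.
-4 ≠ -3, so there is no saddle point; optimal play is mixed.
B is strictly dominated by T, so General R never plays it.
On the remaining 2×2 (T, M vs L, R):
Let General R play T with probability p. Expected payoff against L: 9p + (-9)(1−p) = 18p − 9; against R: (-4)p + (-3)(1−p) = −p − 3.
Setting these equal: 18p − 9 = −p − 3 ⇒ 19p = 6 ⇒ p = 6/19, and the value is (18)·(6/19) − 9 = -63/19.
For General C: with q = P(L), equating T's and M's payoffs gives 13q − 4 = −6q − 3 ⇒ q = 1/19.

-63/19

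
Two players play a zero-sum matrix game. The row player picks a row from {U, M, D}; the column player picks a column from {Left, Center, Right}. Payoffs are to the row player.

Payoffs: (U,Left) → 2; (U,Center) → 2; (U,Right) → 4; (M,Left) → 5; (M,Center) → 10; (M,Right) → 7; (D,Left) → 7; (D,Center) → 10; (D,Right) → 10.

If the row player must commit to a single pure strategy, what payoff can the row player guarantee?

7

Row minima: U → 2, M → 5, D → 7.
The best of these is 7.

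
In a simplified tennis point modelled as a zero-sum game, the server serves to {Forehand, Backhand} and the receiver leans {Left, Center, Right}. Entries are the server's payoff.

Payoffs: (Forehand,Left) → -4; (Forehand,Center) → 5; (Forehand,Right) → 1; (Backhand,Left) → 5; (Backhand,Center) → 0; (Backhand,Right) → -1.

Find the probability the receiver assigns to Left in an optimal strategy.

2/11

Row minima: Forehand → -4, Backhand → -1; maximin = -1.
Column maxima: Left → 5, Center → 5, Right → 1; minimax = 1.
-1 ≠ 1, so there is no saddle point; optimal play is mixed.
Center is strictly dominated by Right (it gives the server strictly more in every row), so the receiver never plays it.
On the remaining 2×2 (Forehand, Backhand vs Left, Right):
Let the server play Forehand with probability p. Expected payoff against Left: (-4)p + 5(1−p) = −9p + 5; against Right: 1p + (-1)(1−p) = 2p − 1.
Setting these equal: −9p + 5 = 2p − 1 ⇒ −11p = -6 ⇒ p = 6/11, and the value is (-9)·(6/11) + 5 = 1/11.
For the receiver: with q = P(Left), equating Forehand's and Backhand's payoffs gives −5q + 1 = 6q − 1 ⇒ q = 2/11.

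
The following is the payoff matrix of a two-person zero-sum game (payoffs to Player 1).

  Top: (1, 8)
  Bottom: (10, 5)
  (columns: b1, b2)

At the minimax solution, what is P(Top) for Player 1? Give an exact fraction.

Row minima: Top → 1, Bottom → 5; maximin = 5.
Column maxima: b1 → 10, b2 → 8; minimax = 8.
5 ≠ 8, so there is no saddle point; optimal play is mixed.
Let Player 1 play Top with probability p. Expected payoff against b1: 1p + 10(1−p) = −9p + 10; against b2: 8p + 5(1−p) = 3p + 5.
Setting these equal: −9p + 10 = 3p + 5 ⇒ −12p = -5 ⇒ p = 5/12, and the value is (-9)·(5/12) + 10 = 25/4.
For Player 2: with q = P(b1), equating Top's and Bottom's payoffs gives −7q + 8 = 5q + 5 ⇒ q = 1/4.

5/12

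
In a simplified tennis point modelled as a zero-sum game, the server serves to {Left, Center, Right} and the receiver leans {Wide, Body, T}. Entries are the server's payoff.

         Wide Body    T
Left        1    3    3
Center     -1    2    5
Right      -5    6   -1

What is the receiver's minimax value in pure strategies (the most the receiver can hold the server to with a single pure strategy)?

Column maxima: Wide → 1, Body → 6, T → 5.
The smallest of these is 1.

1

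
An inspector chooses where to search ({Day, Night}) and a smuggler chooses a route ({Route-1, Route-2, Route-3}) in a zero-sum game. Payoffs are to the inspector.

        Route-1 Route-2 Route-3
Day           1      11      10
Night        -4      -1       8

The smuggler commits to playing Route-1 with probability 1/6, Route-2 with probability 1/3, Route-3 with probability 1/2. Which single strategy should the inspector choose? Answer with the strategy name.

Expected payoff of Day: (1/6)·1 + (1/3)·11 + (1/2)·10 = 53/6.
Expected payoff of Night: (1/6)·(-4) + (1/3)·(-1) + (1/2)·8 = 3.
The largest is 53/6, so the inspector's best response is Day.

Day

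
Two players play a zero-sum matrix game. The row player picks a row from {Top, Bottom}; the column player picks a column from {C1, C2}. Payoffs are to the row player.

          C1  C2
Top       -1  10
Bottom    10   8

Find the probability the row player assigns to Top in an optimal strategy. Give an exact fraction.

Row minima: Top → -1, Bottom → 8; maximin = 8.
Column maxima: C1 → 10, C2 → 10; minimax = 10.
8 ≠ 10, so there is no saddle point; optimal play is mixed.
Let the row player play Top with probability p. Expected payoff against C1: (-1)p + 10(1−p) = −11p + 10; against C2: 10p + 8(1−p) = 2p + 8.
Setting these equal: −11p + 10 = 2p + 8 ⇒ −13p = -2 ⇒ p = 2/13, and the value is (-11)·(2/13) + 10 = 108/13.
For the column player: with q = P(C1), equating Top's and Bottom's payoffs gives −11q + 10 = 2q + 8 ⇒ q = 2/13.

2/13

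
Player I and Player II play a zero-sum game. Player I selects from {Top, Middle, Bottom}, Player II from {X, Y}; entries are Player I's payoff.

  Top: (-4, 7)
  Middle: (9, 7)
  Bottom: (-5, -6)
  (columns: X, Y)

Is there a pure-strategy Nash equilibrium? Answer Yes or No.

Yes

Row minima: Top → -4, Middle → 7, Bottom → -6; maximin = 7.
Column maxima: X → 9, Y → 7; minimax = 7.
maximin = minimax = 7, so a saddle point exists.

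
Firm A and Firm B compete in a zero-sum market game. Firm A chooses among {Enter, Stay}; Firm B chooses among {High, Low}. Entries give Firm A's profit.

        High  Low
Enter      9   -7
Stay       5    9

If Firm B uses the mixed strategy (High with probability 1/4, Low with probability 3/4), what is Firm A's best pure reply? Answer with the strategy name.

Stay

Expected payoff of Enter: (1/4)·9 + (3/4)·(-7) = -3.
Expected payoff of Stay: (1/4)·5 + (3/4)·9 = 8.
The largest is 8, so Firm A's best response is Stay.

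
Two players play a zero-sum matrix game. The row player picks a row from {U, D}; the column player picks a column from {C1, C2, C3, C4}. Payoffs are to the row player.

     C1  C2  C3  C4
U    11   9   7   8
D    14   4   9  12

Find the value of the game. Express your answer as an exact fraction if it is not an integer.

53/7

Row minima: U → 7, D → 4; maximin = 7.
Column maxima: C1 → 14, C2 → 9, C3 → 9, C4 → 12; minimax = 9.
7 ≠ 9, so there is no saddle point; optimal play is mixed.
C1 is strictly dominated by C2 (it gives the row player strictly more in every row), so the column player never plays it.
C4 is strictly dominated by C3 (it gives the row player strictly more in every row), so the column player never plays it.
On the remaining 2×2 (U, D vs C2, C3):
Let the row player play U with probability p. Expected payoff against C2: 9p + 4(1−p) = 5p + 4; against C3: 7p + 9(1−p) = −2p + 9.
Setting these equal: 5p + 4 = −2p + 9 ⇒ 7p = 5 ⇒ p = 5/7, and the value is (5)·(5/7) + 4 = 53/7.
For the column player: with q = P(C2), equating U's and D's payoffs gives 2q + 7 = −5q + 9 ⇒ q = 2/7.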